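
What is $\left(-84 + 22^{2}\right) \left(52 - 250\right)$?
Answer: $-79200$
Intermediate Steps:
$\left(-84 + 22^{2}\right) \left(52 - 250\right) = \left(-84 + 484\right) \left(-198\right) = 400 \left(-198\right) = -79200$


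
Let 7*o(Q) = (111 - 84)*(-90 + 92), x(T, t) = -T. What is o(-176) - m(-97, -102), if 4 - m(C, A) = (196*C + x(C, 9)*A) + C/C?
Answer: -202309/7 ≈ -28901.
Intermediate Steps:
m(C, A) = 3 - 196*C + A*C (m(C, A) = 4 - ((196*C + (-C)*A) + C/C) = 4 - ((196*C - A*C) + 1) = 4 - (1 + 196*C - A*C) = 4 + (-1 - 196*C + A*C) = 3 - 196*C + A*C)
o(Q) = 54/7 (o(Q) = ((111 - 84)*(-90 + 92))/7 = (27*2)/7 = (⅐)*54 = 54/7)
o(-176) - m(-97, -102) = 54/7 - (3 - 196*(-97) - 102*(-97)) = 54/7 - (3 + 19012 + 9894) = 54/7 - 1*28909 = 54/7 - 28909 = -202309/7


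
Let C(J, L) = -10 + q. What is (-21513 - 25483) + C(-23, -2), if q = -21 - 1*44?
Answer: -47071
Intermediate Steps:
q = -65 (q = -21 - 44 = -65)
C(J, L) = -75 (C(J, L) = -10 - 65 = -75)
(-21513 - 25483) + C(-23, -2) = (-21513 - 25483) - 75 = -46996 - 75 = -47071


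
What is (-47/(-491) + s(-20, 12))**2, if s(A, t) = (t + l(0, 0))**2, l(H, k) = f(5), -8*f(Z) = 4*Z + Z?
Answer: 6141172903321/987467776 ≈ 6219.1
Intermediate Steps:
f(Z) = -5*Z/8 (f(Z) = -(4*Z + Z)/8 = -5*Z/8)
l(H, k) = -25/8 (l(H, k) = -5/8*5 = -25/8)
s(A, t) = (-25/8 + t)**2 (s(A, t) = (t - 25/8)**2 = (-25/8 + t)**2)
(-47/(-491) + s(-20, 12))**2 = (-47/(-491) + (-25 + 8*12)**2/64)**2 = (-47*(-1/491) + (-25 + 96)**2/64)**2 = (47/491 + (1/64)*71**2)**2 = (47/491 + (1/64)*5041)**2 = (47/491 + 5041/64)**2 = (2478139/31424)**2 = 6141172903321/987467776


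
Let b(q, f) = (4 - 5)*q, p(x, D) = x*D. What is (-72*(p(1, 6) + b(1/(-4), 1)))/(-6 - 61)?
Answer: 450/67 ≈ 6.7164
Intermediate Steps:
p(x, D) = D*x
b(q, f) = -q
(-72*(p(1, 6) + b(1/(-4), 1)))/(-6 - 61) = (-72*(6*1 - 1/(-4)))/(-6 - 61) = -72*(6 - (-1)/4)/(-67) = -72*(6 - 1*(-1/4))*(-1/67) = -72*(6 + 1/4)*(-1/67) = -72*25/4*(-1/67) = -450*(-1/67) = 450/67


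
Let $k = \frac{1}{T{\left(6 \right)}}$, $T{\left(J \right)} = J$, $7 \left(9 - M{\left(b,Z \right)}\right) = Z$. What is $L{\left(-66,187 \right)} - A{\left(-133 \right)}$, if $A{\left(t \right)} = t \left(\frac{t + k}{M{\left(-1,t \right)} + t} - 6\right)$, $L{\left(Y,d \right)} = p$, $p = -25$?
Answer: $- \frac{58927}{90} \approx -654.74$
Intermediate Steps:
$L{\left(Y,d \right)} = -25$
$M{\left(b,Z \right)} = 9 - \frac{Z}{7}$
$k = \frac{1}{6} \approx 0.16667$
$A{\left(t \right)} = t \left(-6 + \frac{\frac{1}{6} + t}{9 + \frac{6 t}{7}}\right)$ ($A{\left(t \right)} = t \left(\frac{t + \frac{1}{6}}{\left(9 - \frac{t}{7}\right) + t} - 6\right) = t \left(\frac{\frac{1}{6} + t}{9 + \frac{6 t}{7}} - 6\right) = t \left(-6 + \frac{\frac{1}{6} + t}{9 + \frac{6 t}{7}}\right)$)
$L{\left(-66,187 \right)} - A{\left(-133 \right)} = -25 - \left(-1\right) \left(-133\right) \frac{1}{378 + 36 \left(-133\right)} \left(2261 + 174 \left(-133\right)\right) = -25 - \left(-1\right) \left(-133\right) \frac{1}{378 - 4788} \left(2261 - 23142\right) = -25 - \left(-1\right) \left(-133\right) \frac{1}{-4410} \left(-20881\right) = -25 - \left(-1\right) \left(-133\right) \left(- \frac{1}{4410}\right) \left(-20881\right) = -25 - \frac{56677}{90} = - \frac{58927}{90}$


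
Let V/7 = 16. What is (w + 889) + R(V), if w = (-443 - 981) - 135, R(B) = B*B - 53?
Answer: 11821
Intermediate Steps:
V = 112 (V = 7*16 = 112)
R(B) = -53 + B² (R(B) = B² - 53 = -53 + B²)
w = -1559 (w = -1424 - 135 = -1559)
(w + 889) + R(V) = (-1559 + 889) + (-53 + 112²) = -670 + (-53 + 12544) = -670 + 12491 = 11821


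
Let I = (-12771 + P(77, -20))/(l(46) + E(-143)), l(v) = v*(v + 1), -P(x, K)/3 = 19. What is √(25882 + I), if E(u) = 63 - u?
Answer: √566800669/148 ≈ 160.86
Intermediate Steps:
P(x, K) = -57 (P(x, K) = -3*19 = -57)
l(v) = v*(1 + v)
I = -3207/592 (I = (-12771 - 57)/(46*(1 + 46) + (63 - 1*(-143))) = -12828/(46*47 + (63 + 143)) = -12828/(2162 + 206) = -12828/2368 = -12828*1/2368 = -3207/592 ≈ -5.4172)
√(25882 + I) = √(25882 - 3207/592) = √(15318937/592) = √566800669/148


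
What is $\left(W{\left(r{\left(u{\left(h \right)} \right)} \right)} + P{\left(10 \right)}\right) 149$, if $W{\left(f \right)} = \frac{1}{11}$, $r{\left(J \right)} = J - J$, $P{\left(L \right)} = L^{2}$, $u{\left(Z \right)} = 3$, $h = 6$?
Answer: $\frac{164049}{11} \approx 14914.0$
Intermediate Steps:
$r{\left(J \right)} = 0$
$W{\left(f \right)} = \frac{1}{11}$
$\left(W{\left(r{\left(u{\left(h \right)} \right)} \right)} + P{\left(10 \right)}\right) 149 = \left(\frac{1}{11} + 10^{2}\right) 149 = \left(\frac{1}{11} + 100\right) 149 = \frac{1101}{11} \cdot 149 = \frac{164049}{11}$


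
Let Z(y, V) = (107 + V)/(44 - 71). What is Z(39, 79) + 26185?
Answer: 235603/9 ≈ 26178.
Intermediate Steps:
Z(y, V) = -107/27 - V/27 (Z(y, V) = (107 + V)/(-27) = (107 + V)*(-1/27) = -107/27 - V/27)
Z(39, 79) + 26185 = (-107/27 - 1/27*79) + 26185 = (-107/27 - 79/27) + 26185 = -62/9 + 26185 = 235603/9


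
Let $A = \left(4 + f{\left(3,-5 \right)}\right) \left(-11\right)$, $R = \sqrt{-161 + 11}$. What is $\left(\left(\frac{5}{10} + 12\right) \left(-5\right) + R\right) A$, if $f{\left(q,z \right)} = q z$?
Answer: $- \frac{15125}{2} + 605 i \sqrt{6} \approx -7562.5 + 1481.9 i$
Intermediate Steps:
$R = 5 i \sqrt{6}$ ($R = \sqrt{-150} = 5 i \sqrt{6} \approx 12.247 i$)
$A = 121$ ($A = \left(4 + 3 \left(-5\right)\right) \left(-11\right) = \left(4 - 15\right) \left(-11\right) = \left(-11\right) \left(-11\right) = 121$)
$\left(\left(\frac{5}{10} + 12\right) \left(-5\right) + R\right) A = \left(\left(\frac{5}{10} + 12\right) \left(-5\right) + 5 i \sqrt{6}\right) 121 = \left(\left(5 \cdot \frac{1}{10} + 12\right) \left(-5\right) + 5 i \sqrt{6}\right) 121 = \left(\left(\frac{1}{2} + 12\right) \left(-5\right) + 5 i \sqrt{6}\right) 121 = \left(\frac{25}{2} \left(-5\right) + 5 i \sqrt{6}\right) 121 = \left(- \frac{125}{2} + 5 i \sqrt{6}\right) 121 = - \frac{15125}{2} + 605 i \sqrt{6}$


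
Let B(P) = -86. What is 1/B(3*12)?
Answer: -1/86 ≈ -0.011628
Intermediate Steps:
1/B(3*12) = 1/(-86) = -1/86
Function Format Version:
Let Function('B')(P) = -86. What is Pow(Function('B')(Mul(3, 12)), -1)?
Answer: Rational(-1, 86) ≈ -0.011628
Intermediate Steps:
Pow(Function('B')(Mul(3, 12)), -1) = Pow(-86, -1) = Rational(-1, 86)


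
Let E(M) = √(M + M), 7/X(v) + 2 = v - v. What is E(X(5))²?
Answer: -7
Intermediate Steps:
X(v) = -7/2 (X(v) = 7/(-2 + (v - v)) = 7/(-2 + 0) = 7/(-2) = 7*(-½) = -7/2)
E(M) = √2*√M (E(M) = √(2*M) = √2*√M)
E(X(5))² = (√2*√(-7/2))² = (√2*(I*√14/2))² = (I*√7)² = -7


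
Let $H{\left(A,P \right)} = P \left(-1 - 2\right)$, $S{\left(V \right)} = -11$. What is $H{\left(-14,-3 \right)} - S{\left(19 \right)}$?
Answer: $20$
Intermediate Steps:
$H{\left(A,P \right)} = - 3 P$ ($H{\left(A,P \right)} = P \left(-3\right) = - 3 P$)
$H{\left(-14,-3 \right)} - S{\left(19 \right)} = \left(-3\right) \left(-3\right) - -11 = 9 + 11 = 20$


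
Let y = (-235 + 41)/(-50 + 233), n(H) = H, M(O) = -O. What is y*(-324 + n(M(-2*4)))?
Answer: 61304/183 ≈ 334.99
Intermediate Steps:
y = -194/183 ≈ -1.0601
y*(-324 + n(M(-2*4))) = -194*(-324 - (-2)*4)/183 = -194*(-324 - 1*(-8))/183 = -194*(-324 + 8)/183 = -194/183*(-316) = 61304/183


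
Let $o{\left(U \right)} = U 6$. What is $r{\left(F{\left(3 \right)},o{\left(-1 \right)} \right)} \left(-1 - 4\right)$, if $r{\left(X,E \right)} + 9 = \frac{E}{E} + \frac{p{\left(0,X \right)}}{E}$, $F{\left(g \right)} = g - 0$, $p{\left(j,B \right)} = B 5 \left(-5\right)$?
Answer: $- \frac{45}{2} \approx -22.5$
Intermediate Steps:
$p{\left(j,B \right)} = - 25 B$ ($p{\left(j,B \right)} = 5 B \left(-5\right) = - 25 B$)
$o{\left(U \right)} = 6 U$
$F{\left(g \right)} = g$ ($F{\left(g \right)} = g + 0 = g$)
$r{\left(X,E \right)} = -8 - \frac{25 X}{E}$ ($r{\left(X,E \right)} = -9 + \left(\frac{E}{E} + \frac{\left(-25\right) X}{E}\right) = -9 + \left(1 - \frac{25 X}{E}\right) = -8 - \frac{25 X}{E}$)
$r{\left(F{\left(3 \right)},o{\left(-1 \right)} \right)} \left(-1 - 4\right) = \left(-8 - \frac{75}{6 \left(-1\right)}\right) \left(-1 - 4\right) = \left(-8 - \frac{75}{-6}\right) \left(-1 - 4\right) = \left(-8 - 75 \left(- \frac{1}{6}\right)\right) \left(-5\right) = \left(-8 + \frac{25}{2}\right) \left(-5\right) = \frac{9}{2} \left(-5\right) = - \frac{45}{2}$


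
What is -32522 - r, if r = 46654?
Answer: -79176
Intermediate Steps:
-32522 - r = -32522 - 1*46654 = -32522 - 46654 = -79176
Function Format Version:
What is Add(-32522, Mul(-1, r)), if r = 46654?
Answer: -79176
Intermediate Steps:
Add(-32522, Mul(-1, r)) = Add(-32522, Mul(-1, 46654)) = Add(-32522, -46654) = -79176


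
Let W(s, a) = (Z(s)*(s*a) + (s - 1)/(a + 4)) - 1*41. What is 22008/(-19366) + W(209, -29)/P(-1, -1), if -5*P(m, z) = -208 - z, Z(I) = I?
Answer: -13333547498/435735 ≈ -30600.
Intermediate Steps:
P(m, z) = 208/5 + z/5 (P(m, z) = -(-208 - z)/5 = 208/5 + z/5)
W(s, a) = -41 + a*s**2 + (-1 + s)/(4 + a) (W(s, a) = (s*(s*a) + (s - 1)/(a + 4)) - 1*41 = (s*(a*s) + (-1 + s)/(4 + a)) - 41 = (a*s**2 + (-1 + s)/(4 + a)) - 41 = -41 + a*s**2 + (-1 + s)/(4 + a))
22008/(-19366) + W(209, -29)/P(-1, -1) = 22008/(-19366) + ((-165 + 209 - 41*(-29) + (-29)**2*209**2 + 4*(-29)*209**2)/(4 - 29))/(208/5 + (1/5)*(-1)) = 22008*(-1/19366) + ((-165 + 209 + 1189 + 841*43681 + 4*(-29)*43681)/(-25))/(208/5 - 1/5) = -11004/9683 + (-(-165 + 209 + 1189 + 36735721 - 5066996)/25)/(207/5) = -11004/9683 - 1/25*31669958*(5/207) = -11004/9683 - 31669958/25*5/207 = -11004/9683 - 31669958/1035 = -13333547498/435735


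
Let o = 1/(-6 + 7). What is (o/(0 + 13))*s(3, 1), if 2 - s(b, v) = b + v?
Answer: -2/13 ≈ -0.15385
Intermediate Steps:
o = 1 (o = 1/1 = 1)
s(b, v) = 2 - b - v (s(b, v) = 2 - (b + v) = 2 + (-b - v) = 2 - b - v)
(o/(0 + 13))*s(3, 1) = (1/(0 + 13))*(2 - 1*3 - 1*1) = (1/13)*(2 - 3 - 1) = (1*(1/13))*(-2) = (1/13)*(-2) = -2/13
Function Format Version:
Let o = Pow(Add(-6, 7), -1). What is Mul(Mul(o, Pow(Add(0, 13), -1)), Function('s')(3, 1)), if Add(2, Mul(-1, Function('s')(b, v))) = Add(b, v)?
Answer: Rational(-2, 13) ≈ -0.15385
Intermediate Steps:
o = 1 (o = Pow(1, -1) = 1)
Function('s')(b, v) = Add(2, Mul(-1, b), Mul(-1, v)) (Function('s')(b, v) = Add(2, Mul(-1, Add(b, v))) = Add(2, Add(Mul(-1, b), Mul(-1, v))) = Add(2, Mul(-1, b), Mul(-1, v)))
Mul(Mul(o, Pow(Add(0, 13), -1)), Function('s')(3, 1)) = Mul(Mul(1, Pow(Add(0, 13), -1)), Add(2, Mul(-1, 3), Mul(-1, 1))) = Mul(Mul(1, Pow(13, -1)), Add(2, -3, -1)) = Mul(Mul(1, Rational(1, 13)), -2) = Mul(Rational(1, 13), -2) = Rational(-2, 13)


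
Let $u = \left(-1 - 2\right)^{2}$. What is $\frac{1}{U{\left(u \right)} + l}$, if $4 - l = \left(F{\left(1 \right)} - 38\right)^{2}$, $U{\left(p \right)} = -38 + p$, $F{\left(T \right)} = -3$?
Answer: $- \frac{1}{1706} \approx -0.00058617$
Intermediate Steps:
$u = 9$ ($u = \left(-3\right)^{2} = 9$)
$l = -1677$ ($l = 4 - \left(-3 - 38\right)^{2} = 4 - \left(-41\right)^{2} = 4 - 1681 = -1677$)
$\frac{1}{U{\left(u \right)} + l} = \frac{1}{\left(-38 + 9\right) - 1677} = \frac{1}{-29 - 1677} = \frac{1}{-1706} = - \frac{1}{1706}$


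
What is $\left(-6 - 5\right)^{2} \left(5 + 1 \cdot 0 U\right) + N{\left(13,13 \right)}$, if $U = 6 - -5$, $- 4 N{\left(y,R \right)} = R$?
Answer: $\frac{2407}{4} \approx 601.75$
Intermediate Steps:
$N{\left(y,R \right)} = - \frac{R}{4}$
$U = 11$ ($U = 6 + 5 = 11$)
$\left(-6 - 5\right)^{2} \left(5 + 1 \cdot 0 U\right) + N{\left(13,13 \right)} = \left(-6 - 5\right)^{2} \left(5 + 1 \cdot 0 \cdot 11\right) - \frac{13}{4} = \left(-11\right)^{2} \left(5 + 1 \cdot 0\right) - \frac{13}{4} = 121 \left(5 + 0\right) - \frac{13}{4} = 121 \cdot 5 - \frac{13}{4} = 605 - \frac{13}{4} = \frac{2407}{4}$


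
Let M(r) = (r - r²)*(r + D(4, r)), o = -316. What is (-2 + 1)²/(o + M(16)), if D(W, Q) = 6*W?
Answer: -1/9916 ≈ -0.00010085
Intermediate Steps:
M(r) = (24 + r)*(r - r²) (M(r) = (r - r²)*(r + 6*4) = (r - r²)*(r + 24) = (r - r²)*(24 + r) = (24 + r)*(r - r²))
(-2 + 1)²/(o + M(16)) = (-2 + 1)²/(-316 + 16*(24 - 1*16² - 23*16)) = (-1)²/(-316 + 16*(24 - 1*256 - 368)) = 1/(-316 + 16*(24 - 256 - 368)) = 1/(-316 + 16*(-600)) = 1/(-316 - 9600) = 1/(-9916) = -1/9916*1 = -1/9916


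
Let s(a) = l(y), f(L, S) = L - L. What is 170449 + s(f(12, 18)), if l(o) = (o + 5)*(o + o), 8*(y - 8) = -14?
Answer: 1364717/8 ≈ 1.7059e+5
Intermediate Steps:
y = 25/4 (y = 8 + (⅛)*(-14) = 8 - 7/4 = 25/4 ≈ 6.2500)
f(L, S) = 0
l(o) = 2*o*(5 + o) (l(o) = (5 + o)*(2*o) = 2*o*(5 + o))
s(a) = 1125/8 (s(a) = 2*(25/4)*(5 + 25/4) = 2*(25/4)*(45/4) = 1125/8)
170449 + s(f(12, 18)) = 170449 + 1125/8 = 1364717/8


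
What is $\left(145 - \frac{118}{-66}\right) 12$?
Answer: $\frac{19376}{11} \approx 1761.5$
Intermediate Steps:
$\left(145 - \frac{118}{-66}\right) 12 = \left(145 - - \frac{59}{33}\right) 12 = \left(145 + \frac{59}{33}\right) 12 = \frac{4844}{33} \cdot 12 = \frac{19376}{11}$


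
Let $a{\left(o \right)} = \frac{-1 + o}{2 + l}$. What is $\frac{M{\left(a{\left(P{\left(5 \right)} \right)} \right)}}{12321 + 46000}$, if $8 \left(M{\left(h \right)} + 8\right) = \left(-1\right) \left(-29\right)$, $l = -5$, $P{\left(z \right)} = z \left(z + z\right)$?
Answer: $- \frac{35}{466568} \approx -7.5016 \cdot 10^{-5}$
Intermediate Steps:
$P{\left(z \right)} = 2 z^{2}$ ($P{\left(z \right)} = z 2 z = 2 z^{2}$)
$a{\left(o \right)} = \frac{1}{3} - \frac{o}{3}$ ($a{\left(o \right)} = \frac{-1 + o}{2 - 5} = \frac{-1 + o}{-3} = \left(-1 + o\right) \left(- \frac{1}{3}\right) = \frac{1}{3} - \frac{o}{3}$)
$M{\left(h \right)} = - \frac{35}{8}$ ($M{\left(h \right)} = -8 + \frac{\left(-1\right) \left(-29\right)}{8} = -8 + \frac{1}{8} \cdot 29 = -8 + \frac{29}{8} = - \frac{35}{8}$)
$\frac{M{\left(a{\left(P{\left(5 \right)} \right)} \right)}}{12321 + 46000} = - \frac{35}{8 \left(12321 + 46000\right)} = - \frac{35}{8 \cdot 58321} = \left(- \frac{35}{8}\right) \frac{1}{58321} = - \frac{35}{466568}$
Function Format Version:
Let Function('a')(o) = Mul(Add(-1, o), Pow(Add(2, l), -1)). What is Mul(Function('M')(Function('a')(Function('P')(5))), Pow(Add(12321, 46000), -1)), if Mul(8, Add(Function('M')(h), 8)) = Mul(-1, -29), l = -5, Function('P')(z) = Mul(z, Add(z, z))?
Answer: Rational(-35, 466568) ≈ -7.5016e-5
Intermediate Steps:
Function('P')(z) = Mul(2, Pow(z, 2)) (Function('P')(z) = Mul(z, Mul(2, z)) = Mul(2, Pow(z, 2)))
Function('a')(o) = Add(Rational(1, 3), Mul(Rational(-1, 3), o)) (Function('a')(o) = Mul(Add(-1, o), Pow(Add(2, -5), -1)) = Mul(Add(-1, o), Pow(-3, -1)) = Mul(Add(-1, o), Rational(-1, 3)) = Add(Rational(1, 3), Mul(Rational(-1, 3), o)))
Function('M')(h) = Rational(-35, 8) (Function('M')(h) = Add(-8, Mul(Rational(1, 8), Mul(-1, -29))) = Add(-8, Mul(Rational(1, 8), 29)) = Add(-8, Rational(29, 8)) = Rational(-35, 8))
Mul(Function('M')(Function('a')(Function('P')(5))), Pow(Add(12321, 46000), -1)) = Mul(Rational(-35, 8), Pow(Add(12321, 46000), -1)) = Mul(Rational(-35, 8), Pow(58321, -1)) = Mul(Rational(-35, 8), Rational(1, 58321)) = Rational(-35, 466568)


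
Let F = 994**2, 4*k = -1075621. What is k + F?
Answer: 2876523/4 ≈ 7.1913e+5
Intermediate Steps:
k = -1075621/4 (k = (1/4)*(-1075621) = -1075621/4 ≈ -2.6891e+5)
F = 988036
k + F = -1075621/4 + 988036 = 2876523/4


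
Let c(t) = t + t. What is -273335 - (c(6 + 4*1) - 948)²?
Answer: -1134519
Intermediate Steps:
c(t) = 2*t
-273335 - (c(6 + 4*1) - 948)² = -273335 - (2*(6 + 4*1) - 948)² = -273335 - (2*(6 + 4) - 948)² = -273335 - (2*10 - 948)² = -273335 - (20 - 948)² = -273335 - 1*(-928)² = -273335 - 1*861184 = -273335 - 861184 = -1134519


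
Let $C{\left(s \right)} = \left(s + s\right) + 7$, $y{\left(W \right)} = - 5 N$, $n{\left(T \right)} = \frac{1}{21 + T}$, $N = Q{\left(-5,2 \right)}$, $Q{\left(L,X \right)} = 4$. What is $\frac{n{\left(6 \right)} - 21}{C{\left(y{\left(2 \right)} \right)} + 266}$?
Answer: $- \frac{566}{6291} \approx -0.08997$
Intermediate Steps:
$N = 4$
$y{\left(W \right)} = -20$ ($y{\left(W \right)} = \left(-5\right) 4 = -20$)
$C{\left(s \right)} = 7 + 2 s$ ($C{\left(s \right)} = 2 s + 7 = 7 + 2 s$)
$\frac{n{\left(6 \right)} - 21}{C{\left(y{\left(2 \right)} \right)} + 266} = \frac{\frac{1}{21 + 6} - 21}{\left(7 + 2 \left(-20\right)\right) + 266} = \frac{\frac{1}{27} - 21}{\left(7 - 40\right) + 266} = \frac{\frac{1}{27} - 21}{-33 + 266} = - \frac{566}{27 \cdot 233} = \left(- \frac{566}{27}\right) \frac{1}{233} = - \frac{566}{6291}$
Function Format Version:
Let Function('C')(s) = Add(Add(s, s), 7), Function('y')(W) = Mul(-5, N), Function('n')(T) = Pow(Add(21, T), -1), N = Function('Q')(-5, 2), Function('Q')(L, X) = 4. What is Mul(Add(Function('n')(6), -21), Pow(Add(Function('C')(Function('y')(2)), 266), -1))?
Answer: Rational(-566, 6291) ≈ -0.089970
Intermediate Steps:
N = 4
Function('y')(W) = -20 (Function('y')(W) = Mul(-5, 4) = -20)
Function('C')(s) = Add(7, Mul(2, s)) (Function('C')(s) = Add(Mul(2, s), 7) = Add(7, Mul(2, s)))
Mul(Add(Function('n')(6), -21), Pow(Add(Function('C')(Function('y')(2)), 266), -1)) = Mul(Add(Pow(Add(21, 6), -1), -21), Pow(Add(Add(7, Mul(2, -20)), 266), -1)) = Mul(Add(Pow(27, -1), -21), Pow(Add(Add(7, -40), 266), -1)) = Mul(Add(Rational(1, 27), -21), Pow(Add(-33, 266), -1)) = Mul(Rational(-566, 27), Pow(233, -1)) = Mul(Rational(-566, 27), Rational(1, 233)) = Rational(-566, 6291)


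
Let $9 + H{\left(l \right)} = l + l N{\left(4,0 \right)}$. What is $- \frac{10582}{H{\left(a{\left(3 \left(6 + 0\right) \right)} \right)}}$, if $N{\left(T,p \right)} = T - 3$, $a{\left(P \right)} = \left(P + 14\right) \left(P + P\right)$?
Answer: $- \frac{10582}{2295} \approx -4.6109$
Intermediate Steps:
$a{\left(P \right)} = 2 P \left(14 + P\right)$ ($a{\left(P \right)} = \left(14 + P\right) 2 P = 2 P \left(14 + P\right)$)
$N{\left(T,p \right)} = -3 + T$
$H{\left(l \right)} = -9 + 2 l$ ($H{\left(l \right)} = -9 + \left(l + l \left(-3 + 4\right)\right) = -9 + \left(l + l 1\right) = -9 + \left(l + l\right) = -9 + 2 l$)
$- \frac{10582}{H{\left(a{\left(3 \left(6 + 0\right) \right)} \right)}} = - \frac{10582}{-9 + 2 \cdot 2 \cdot 3 \left(6 + 0\right) \left(14 + 3 \left(6 + 0\right)\right)} = - \frac{10582}{-9 + 2 \cdot 2 \cdot 3 \cdot 6 \left(14 + 3 \cdot 6\right)} = - \frac{10582}{-9 + 2 \cdot 2 \cdot 18 \left(14 + 18\right)} = - \frac{10582}{-9 + 2 \cdot 2 \cdot 18 \cdot 32} = - \frac{10582}{-9 + 2 \cdot 1152} = - \frac{10582}{-9 + 2304} = - \frac{10582}{2295}$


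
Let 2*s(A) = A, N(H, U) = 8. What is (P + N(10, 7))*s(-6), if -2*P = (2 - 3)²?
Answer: -45/2 ≈ -22.500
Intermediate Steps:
s(A) = A/2
P = -½ (P = -(2 - 3)²/2 = -½*(-1)² = -½*1 = -½ ≈ -0.50000)
(P + N(10, 7))*s(-6) = (-½ + 8)*((½)*(-6)) = (15/2)*(-3) = -45/2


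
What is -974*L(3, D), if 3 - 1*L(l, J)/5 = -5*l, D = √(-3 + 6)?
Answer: -87660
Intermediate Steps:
D = √3 ≈ 1.7320
L(l, J) = 15 + 25*l (L(l, J) = 15 - (-25)*l = 15 + 25*l)
-974*L(3, D) = -974*(15 + 25*3) = -974*(15 + 75) = -974*90 = -87660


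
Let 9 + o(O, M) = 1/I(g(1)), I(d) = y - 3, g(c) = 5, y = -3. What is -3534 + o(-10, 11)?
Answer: -21259/6 ≈ -3543.2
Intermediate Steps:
I(d) = -6 (I(d) = -3 - 3 = -6)
o(O, M) = -55/6 (o(O, M) = -9 + 1/(-6) = -9 - 1/6 = -55/6)
-3534 + o(-10, 11) = -3534 - 55/6 = -21259/6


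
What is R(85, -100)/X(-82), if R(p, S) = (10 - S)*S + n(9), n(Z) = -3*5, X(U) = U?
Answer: 11015/82 ≈ 134.33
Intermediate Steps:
n(Z) = -15
R(p, S) = -15 + S*(10 - S) (R(p, S) = (10 - S)*S - 15 = S*(10 - S) - 15 = -15 + S*(10 - S))
R(85, -100)/X(-82) = (-15 - 1*(-100)² + 10*(-100))/(-82) = (-15 - 1*10000 - 1000)*(-1/82) = (-15 - 10000 - 1000)*(-1/82) = -11015*(-1/82) = 11015/82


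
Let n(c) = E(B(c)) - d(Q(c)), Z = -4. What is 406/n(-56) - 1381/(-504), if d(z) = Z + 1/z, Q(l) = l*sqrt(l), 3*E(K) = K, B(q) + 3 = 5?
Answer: 1556815480973/17348055480 + 409248*I*sqrt(14)/34420745 ≈ 89.74 + 0.044487*I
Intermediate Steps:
B(q) = 2 (B(q) = -3 + 5 = 2)
E(K) = K/3
Q(l) = l**(3/2)
d(z) = -4 + 1/z
n(c) = 14/3 - 1/c**(3/2) (n(c) = (1/3)*2 - (-4 + 1/(c**(3/2))) = 2/3 - (-4 + c**(-3/2)) = 2/3 + (4 - 1/c**(3/2)) = 14/3 - 1/c**(3/2))
406/n(-56) - 1381/(-504) = 406/(14/3 - 1/(-56)**(3/2)) - 1381/(-504) = 406/(14/3 - I*sqrt(14)/1568) - 1381*(-1/504) = 406/(14/3 - I*sqrt(14)/1568) + 1381/504 = 1381/504 + 406/(14/3 - I*sqrt(14)/1568)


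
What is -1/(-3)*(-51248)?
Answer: -51248/3 ≈ -17083.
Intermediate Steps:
-1/(-3)*(-51248) = -1*(-1/3)*(-51248) = (1/3)*(-51248) = -51248/3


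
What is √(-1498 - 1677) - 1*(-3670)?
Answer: 3670 + 5*I*√127 ≈ 3670.0 + 56.347*I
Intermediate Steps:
√(-1498 - 1677) - 1*(-3670) = √(-3175) + 3670 = 5*I*√127 + 3670 = 3670 + 5*I*√127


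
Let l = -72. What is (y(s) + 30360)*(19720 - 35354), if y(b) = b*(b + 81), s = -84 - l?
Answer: -461703288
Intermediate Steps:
s = -12 (s = -84 - 1*(-72) = -84 + 72 = -12)
y(b) = b*(81 + b)
(y(s) + 30360)*(19720 - 35354) = (-12*(81 - 12) + 30360)*(19720 - 35354) = (-12*69 + 30360)*(-15634) = (-828 + 30360)*(-15634) = 29532*(-15634) = -461703288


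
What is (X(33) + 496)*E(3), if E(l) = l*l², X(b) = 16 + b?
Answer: 14715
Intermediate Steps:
E(l) = l³
(X(33) + 496)*E(3) = ((16 + 33) + 496)*3³ = (49 + 496)*27 = 545*27 = 14715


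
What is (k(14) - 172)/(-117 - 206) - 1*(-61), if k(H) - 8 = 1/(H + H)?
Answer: 556275/9044 ≈ 61.508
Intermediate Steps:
k(H) = 8 + 1/(2*H) (k(H) = 8 + 1/(H + H) = 8 + 1/(2*H))
(k(14) - 172)/(-117 - 206) - 1*(-61) = ((8 + (1/2)/14) - 172)/(-117 - 206) - 1*(-61) = ((8 + (1/2)*(1/14)) - 172)/(-323) + 61 = ((8 + 1/28) - 172)*(-1/323) + 61 = (225/28 - 172)*(-1/323) + 61 = -4591/28*(-1/323) + 61 = 4591/9044 + 61 = 556275/9044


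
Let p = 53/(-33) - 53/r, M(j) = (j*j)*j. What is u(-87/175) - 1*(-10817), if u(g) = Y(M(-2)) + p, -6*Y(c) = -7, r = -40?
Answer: 14279609/1320 ≈ 10818.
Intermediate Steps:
M(j) = j³ (M(j) = j²*j = j³)
Y(c) = 7/6 (Y(c) = -⅙*(-7) = 7/6)
p = -371/1320 (p = 53/(-33) - 53/(-40) = 53*(-1/33) - 53*(-1/40) = -53/33 + 53/40 = -371/1320 ≈ -0.28106)
u(g) = 1169/1320 (u(g) = 7/6 - 371/1320 = 1169/1320)
u(-87/175) - 1*(-10817) = 1169/1320 - 1*(-10817) = 1169/1320 + 10817 = 14279609/1320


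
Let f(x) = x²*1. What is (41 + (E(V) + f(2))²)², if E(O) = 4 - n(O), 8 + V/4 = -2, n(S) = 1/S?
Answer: 28439786881/2560000 ≈ 11109.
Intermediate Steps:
f(x) = x²
V = -40 (V = -32 + 4*(-2) = -32 - 8 = -40)
E(O) = 4 - 1/O
(41 + (E(V) + f(2))²)² = (41 + ((4 - 1/(-40)) + 2²)²)² = (41 + ((4 - 1*(-1/40)) + 4)²)² = (41 + ((4 + 1/40) + 4)²)² = (41 + (161/40 + 4)²)² = (41 + (321/40)²)² = (41 + 103041/1600)² = (168641/1600)² = 28439786881/2560000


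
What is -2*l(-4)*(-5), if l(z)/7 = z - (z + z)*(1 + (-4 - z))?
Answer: 280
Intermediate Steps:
l(z) = 7*z - 14*z*(-3 - z) (l(z) = 7*(z - (z + z)*(1 + (-4 - z))) = 7*(z - 2*z*(-3 - z)) = 7*z - 14*z*(-3 - z))
-2*l(-4)*(-5) = -14*(-4)*(7 + 2*(-4))*(-5) = -14*(-4)*(7 - 8)*(-5) = -14*(-4)*(-1)*(-5) = -2*28*(-5) = -56*(-5) = 280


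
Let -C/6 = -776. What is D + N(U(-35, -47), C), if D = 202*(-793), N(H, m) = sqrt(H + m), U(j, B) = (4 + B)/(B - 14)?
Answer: -160186 + sqrt(17327599)/61 ≈ -1.6012e+5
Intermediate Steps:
C = 4656 (C = -6*(-776) = 4656)
U(j, B) = (4 + B)/(-14 + B)
D = -160186
D + N(U(-35, -47), C) = -160186 + sqrt((4 - 47)/(-14 - 47) + 4656) = -160186 + sqrt(-43/(-61) + 4656) = -160186 + sqrt(-1/61*(-43) + 4656) = -160186 + sqrt(43/61 + 4656) = -160186 + sqrt(284059/61) = -160186 + sqrt(17327599)/61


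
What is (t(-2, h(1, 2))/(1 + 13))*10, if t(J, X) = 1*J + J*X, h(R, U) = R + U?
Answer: -40/7 ≈ -5.7143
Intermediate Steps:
t(J, X) = J + J*X
(t(-2, h(1, 2))/(1 + 13))*10 = ((-2*(1 + (1 + 2)))/(1 + 13))*10 = (-2*(1 + 3)/14)*10 = (-2*4*(1/14))*10 = -8*1/14*10 = -4/7*10 = -40/7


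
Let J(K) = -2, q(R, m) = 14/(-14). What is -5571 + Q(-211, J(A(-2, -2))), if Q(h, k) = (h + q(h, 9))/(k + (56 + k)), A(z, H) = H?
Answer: -72476/13 ≈ -5575.1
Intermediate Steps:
q(R, m) = -1 (q(R, m) = 14*(-1/14) = -1)
Q(h, k) = (-1 + h)/(56 + 2*k) (Q(h, k) = (h - 1)/(k + (56 + k)) = (-1 + h)/(56 + 2*k))
-5571 + Q(-211, J(A(-2, -2))) = -5571 + (-1 - 211)/(2*(28 - 2)) = -5571 + (½)*(-212)/26 = -5571 + (½)*(1/26)*(-212) = -5571 - 53/13 = -72476/13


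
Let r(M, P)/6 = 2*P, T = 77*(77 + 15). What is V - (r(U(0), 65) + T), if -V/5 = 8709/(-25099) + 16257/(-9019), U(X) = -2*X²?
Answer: -1777724111614/226367881 ≈ -7853.3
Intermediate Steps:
T = 7084 (T = 77*92 = 7084)
r(M, P) = 12*P (r(M, P) = 6*(2*P) = 12*P)
V = 2432904570/226367881 (V = -5*(8709/(-25099) + 16257/(-9019)) = -5*(8709*(-1/25099) + 16257*(-1/9019)) = -5*(-8709/25099 - 16257/9019) = -5*(-486580914/226367881) = 2432904570/226367881 ≈ 10.748)
V - (r(U(0), 65) + T) = 2432904570/226367881 - (12*65 + 7084) = 2432904570/226367881 - (780 + 7084) = 2432904570/226367881 - 1*7864 = 2432904570/226367881 - 7864 = -1777724111614/226367881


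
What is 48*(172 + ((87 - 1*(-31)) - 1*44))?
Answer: 11808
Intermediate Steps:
48*(172 + ((87 - 1*(-31)) - 1*44)) = 48*(172 + ((87 + 31) - 44)) = 48*(172 + (118 - 44)) = 48*(172 + 74) = 48*246 = 11808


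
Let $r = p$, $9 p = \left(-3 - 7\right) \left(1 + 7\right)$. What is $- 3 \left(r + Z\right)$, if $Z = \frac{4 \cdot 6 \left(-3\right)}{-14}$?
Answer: $\frac{236}{21} \approx 11.238$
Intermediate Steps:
$p = - \frac{80}{9}$ ($p = \frac{\left(-3 - 7\right) \left(1 + 7\right)}{9} = \frac{\left(-10\right) 8}{9} = \frac{1}{9} \left(-80\right) = - \frac{80}{9} \approx -8.8889$)
$r = - \frac{80}{9} \approx -8.8889$
$Z = \frac{36}{7}$ ($Z = 24 \left(-3\right) \left(- \frac{1}{14}\right) = \left(-72\right) \left(- \frac{1}{14}\right) = \frac{36}{7} \approx 5.1429$)
$- 3 \left(r + Z\right) = - 3 \left(- \frac{80}{9} + \frac{36}{7}\right) = \left(-3\right) \left(- \frac{236}{63}\right) = \frac{236}{21}$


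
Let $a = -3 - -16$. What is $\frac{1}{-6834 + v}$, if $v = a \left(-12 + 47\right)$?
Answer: $- \frac{1}{6379} \approx -0.00015676$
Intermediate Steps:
$a = 13$ ($a = -3 + 16 = 13$)
$v = 455$ ($v = 13 \left(-12 + 47\right) = 13 \cdot 35 = 455$)
$\frac{1}{-6834 + v} = \frac{1}{-6834 + 455} = \frac{1}{-6379} = - \frac{1}{6379}$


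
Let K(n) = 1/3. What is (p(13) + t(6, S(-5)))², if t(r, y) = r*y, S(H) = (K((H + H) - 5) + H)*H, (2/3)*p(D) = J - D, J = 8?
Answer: 70225/4 ≈ 17556.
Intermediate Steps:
K(n) = ⅓
p(D) = 12 - 3*D/2 (p(D) = 3*(8 - D)/2 = 12 - 3*D/2)
S(H) = H*(⅓ + H) (S(H) = (⅓ + H)*H = H*(⅓ + H))
(p(13) + t(6, S(-5)))² = ((12 - 3/2*13) + 6*(-5*(⅓ - 5)))² = ((12 - 39/2) + 6*(-5*(-14/3)))² = (-15/2 + 6*(70/3))² = (-15/2 + 140)² = (265/2)² = 70225/4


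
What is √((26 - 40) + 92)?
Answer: √78 ≈ 8.8318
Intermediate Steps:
√((26 - 40) + 92) = √(-14 + 92) = √78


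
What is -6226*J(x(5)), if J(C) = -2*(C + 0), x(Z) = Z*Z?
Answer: 311300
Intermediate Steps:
x(Z) = Z**2
J(C) = -2*C
-6226*J(x(5)) = -(-12452)*5**2 = -(-12452)*25 = -6226*(-50) = 311300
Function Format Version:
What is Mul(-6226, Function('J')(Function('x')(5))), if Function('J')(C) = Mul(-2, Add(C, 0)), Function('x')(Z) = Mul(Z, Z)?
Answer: 311300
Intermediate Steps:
Function('x')(Z) = Pow(Z, 2)
Function('J')(C) = Mul(-2, C)
Mul(-6226, Function('J')(Function('x')(5))) = Mul(-6226, Mul(-2, Pow(5, 2))) = Mul(-6226, Mul(-2, 25)) = Mul(-6226, -50) = 311300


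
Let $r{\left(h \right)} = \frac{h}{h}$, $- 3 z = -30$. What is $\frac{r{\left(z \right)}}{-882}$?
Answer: $- \frac{1}{882} \approx -0.0011338$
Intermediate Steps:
$z = 10$ ($z = \left(- \frac{1}{3}\right) \left(-30\right) = 10$)
$r{\left(h \right)} = 1$
$\frac{r{\left(z \right)}}{-882} = 1 \frac{1}{-882} = 1 \left(- \frac{1}{882}\right) = - \frac{1}{882}$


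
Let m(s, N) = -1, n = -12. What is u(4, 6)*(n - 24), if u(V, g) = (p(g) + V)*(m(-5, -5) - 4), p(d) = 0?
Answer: 720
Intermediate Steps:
u(V, g) = -5*V (u(V, g) = (0 + V)*(-1 - 4) = V*(-5) = -5*V)
u(4, 6)*(n - 24) = (-5*4)*(-12 - 24) = -20*(-36) = 720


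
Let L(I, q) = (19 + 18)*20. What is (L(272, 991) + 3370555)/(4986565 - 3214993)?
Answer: 1123765/590524 ≈ 1.9030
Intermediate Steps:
L(I, q) = 740 (L(I, q) = 37*20 = 740)
(L(272, 991) + 3370555)/(4986565 - 3214993) = (740 + 3370555)/(4986565 - 3214993) = 3371295/1771572 = 3371295*(1/1771572) = 1123765/590524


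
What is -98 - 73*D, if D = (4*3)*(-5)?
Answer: 4282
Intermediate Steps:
D = -60 (D = 12*(-5) = -60)
-98 - 73*D = -98 - 73*(-60) = -98 + 4380 = 4282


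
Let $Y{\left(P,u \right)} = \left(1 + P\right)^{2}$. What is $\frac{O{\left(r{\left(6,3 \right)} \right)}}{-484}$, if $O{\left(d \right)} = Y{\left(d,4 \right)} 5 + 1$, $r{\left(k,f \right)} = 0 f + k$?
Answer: $- \frac{123}{242} \approx -0.50826$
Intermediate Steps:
$r{\left(k,f \right)} = k$ ($r{\left(k,f \right)} = 0 + k = k$)
$O{\left(d \right)} = 1 + 5 \left(1 + d\right)^{2}$ ($O{\left(d \right)} = \left(1 + d\right)^{2} \cdot 5 + 1 = 5 \left(1 + d\right)^{2} + 1 = 1 + 5 \left(1 + d\right)^{2}$)
$\frac{O{\left(r{\left(6,3 \right)} \right)}}{-484} = \frac{1 + 5 \left(1 + 6\right)^{2}}{-484} = \left(1 + 5 \cdot 7^{2}\right) \left(- \frac{1}{484}\right) = \left(1 + 5 \cdot 49\right) \left(- \frac{1}{484}\right) = \left(1 + 245\right) \left(- \frac{1}{484}\right) = 246 \left(- \frac{1}{484}\right) = - \frac{123}{242}$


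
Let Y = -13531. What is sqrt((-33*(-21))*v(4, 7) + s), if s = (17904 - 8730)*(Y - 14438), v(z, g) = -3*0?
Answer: 3*I*sqrt(28509734) ≈ 16018.0*I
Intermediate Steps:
v(z, g) = 0
s = -256587606 (s = (17904 - 8730)*(-13531 - 14438) = 9174*(-27969) = -256587606)
sqrt((-33*(-21))*v(4, 7) + s) = sqrt(-33*(-21)*0 - 256587606) = sqrt(693*0 - 256587606) = sqrt(0 - 256587606) = sqrt(-256587606) = 3*I*sqrt(28509734)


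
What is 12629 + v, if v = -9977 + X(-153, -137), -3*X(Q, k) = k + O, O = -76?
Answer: 2723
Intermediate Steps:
X(Q, k) = 76/3 - k/3 (X(Q, k) = -(k - 76)/3 = -(-76 + k)/3 = 76/3 - k/3)
v = -9906 (v = -9977 + (76/3 - ⅓*(-137)) = -9977 + (76/3 + 137/3) = -9977 + 71 = -9906)
12629 + v = 12629 - 9906 = 2723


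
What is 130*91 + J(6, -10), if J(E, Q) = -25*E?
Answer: 11680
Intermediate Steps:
J(E, Q) = -25*E
130*91 + J(6, -10) = 130*91 - 25*6 = 11830 - 150 = 11680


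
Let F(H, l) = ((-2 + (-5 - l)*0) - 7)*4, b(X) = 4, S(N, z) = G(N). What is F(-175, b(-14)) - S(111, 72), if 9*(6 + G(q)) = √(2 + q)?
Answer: -30 - √113/9 ≈ -31.181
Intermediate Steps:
G(q) = -6 + √(2 + q)/9
S(N, z) = -6 + √(2 + N)/9
F(H, l) = -36 (F(H, l) = ((-2 + 0) - 7)*4 = (-2 - 7)*4 = -9*4 = -36)
F(-175, b(-14)) - S(111, 72) = -36 - (-6 + √(2 + 111)/9) = -36 - (-6 + √113/9) = -36 + (6 - √113/9) = -30 - √113/9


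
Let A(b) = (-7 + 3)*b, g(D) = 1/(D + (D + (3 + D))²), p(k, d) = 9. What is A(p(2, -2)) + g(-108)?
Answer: -1629395/45261 ≈ -36.000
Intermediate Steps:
g(D) = 1/(D + (3 + 2*D)²)
A(b) = -4*b
A(p(2, -2)) + g(-108) = -4*9 + 1/(-108 + (3 + 2*(-108))²) = -36 + 1/(-108 + (3 - 216)²) = -36 + 1/(-108 + (-213)²) = -36 + 1/(-108 + 45369) = -36 + 1/45261 = -1629395/45261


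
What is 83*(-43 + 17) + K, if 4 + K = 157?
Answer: -2005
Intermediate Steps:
K = 153 (K = -4 + 157 = 153)
83*(-43 + 17) + K = 83*(-43 + 17) + 153 = 83*(-26) + 153 = -2158 + 153 = -2005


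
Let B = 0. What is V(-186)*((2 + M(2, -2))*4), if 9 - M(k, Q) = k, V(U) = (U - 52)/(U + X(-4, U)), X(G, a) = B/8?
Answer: 1428/31 ≈ 46.065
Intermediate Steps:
X(G, a) = 0 (X(G, a) = 0/8 = 0*(1/8) = 0)
V(U) = (-52 + U)/U (V(U) = (U - 52)/(U + 0) = (-52 + U)/U)
M(k, Q) = 9 - k
V(-186)*((2 + M(2, -2))*4) = ((-52 - 186)/(-186))*((2 + (9 - 1*2))*4) = (-1/186*(-238))*((2 + (9 - 2))*4) = 119*((2 + 7)*4)/93 = 119*(9*4)/93 = (119/93)*36 = 1428/31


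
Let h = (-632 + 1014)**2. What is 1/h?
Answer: 1/145924 ≈ 6.8529e-6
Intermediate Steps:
h = 145924 (h = 382**2 = 145924)
1/h = 1/145924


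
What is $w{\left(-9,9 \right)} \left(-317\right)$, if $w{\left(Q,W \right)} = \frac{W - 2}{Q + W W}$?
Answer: $- \frac{2219}{72} \approx -30.819$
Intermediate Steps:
$w{\left(Q,W \right)} = \frac{-2 + W}{Q + W^{2}}$
$w{\left(-9,9 \right)} \left(-317\right) = \frac{-2 + 9}{-9 + 9^{2}} \left(-317\right) = \frac{1}{-9 + 81} \cdot 7 \left(-317\right) = \frac{1}{72} \cdot 7 \left(-317\right) = \frac{7}{72} \left(-317\right) = - \frac{2219}{72}$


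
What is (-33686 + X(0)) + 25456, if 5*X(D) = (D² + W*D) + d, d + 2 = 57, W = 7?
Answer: -8219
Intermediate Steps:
d = 55 (d = -2 + 57 = 55)
X(D) = 11 + D²/5 + 7*D/5 (X(D) = ((D² + 7*D) + 55)/5 = (55 + D² + 7*D)/5 = 11 + D²/5 + 7*D/5)
(-33686 + X(0)) + 25456 = (-33686 + (11 + (⅕)*0² + (7/5)*0)) + 25456 = (-33686 + (11 + (⅕)*0 + 0)) + 25456 = (-33686 + (11 + 0 + 0)) + 25456 = (-33686 + 11) + 25456 = -33675 + 25456 = -8219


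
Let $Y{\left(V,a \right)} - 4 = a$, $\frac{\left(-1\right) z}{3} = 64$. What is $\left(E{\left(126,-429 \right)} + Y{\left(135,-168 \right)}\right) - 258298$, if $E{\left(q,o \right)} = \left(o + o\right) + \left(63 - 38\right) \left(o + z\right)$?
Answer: $-274845$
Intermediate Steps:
$z = -192$ ($z = \left(-3\right) 64 = -192$)
$Y{\left(V,a \right)} = 4 + a$
$E{\left(q,o \right)} = -4800 + 27 o$ ($E{\left(q,o \right)} = \left(o + o\right) + \left(63 - 38\right) \left(o - 192\right) = 2 o + 25 \left(-192 + o\right) = 2 o + \left(-4800 + 25 o\right) = -4800 + 27 o$)
$\left(E{\left(126,-429 \right)} + Y{\left(135,-168 \right)}\right) - 258298 = \left(\left(-4800 + 27 \left(-429\right)\right) + \left(4 - 168\right)\right) - 258298 = \left(\left(-4800 - 11583\right) - 164\right) - 258298 = \left(-16383 - 164\right) - 258298 = -16547 - 258298 = -274845$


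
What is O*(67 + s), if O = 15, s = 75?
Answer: 2130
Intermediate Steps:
O*(67 + s) = 15*(67 + 75) = 15*142 = 2130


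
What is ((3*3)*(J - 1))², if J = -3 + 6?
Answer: 324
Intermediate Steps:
J = 3
((3*3)*(J - 1))² = ((3*3)*(3 - 1))² = (9*2)² = 18² = 324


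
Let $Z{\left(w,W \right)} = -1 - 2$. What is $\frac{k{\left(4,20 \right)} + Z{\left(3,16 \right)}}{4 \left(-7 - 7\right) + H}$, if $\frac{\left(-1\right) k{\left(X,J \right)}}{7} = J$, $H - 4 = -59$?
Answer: $\frac{143}{111} \approx 1.2883$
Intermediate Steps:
$H = -55$ ($H = 4 - 59 = -55$)
$k{\left(X,J \right)} = - 7 J$
$Z{\left(w,W \right)} = -3$ ($Z{\left(w,W \right)} = -1 - 2 = -3$)
$\frac{k{\left(4,20 \right)} + Z{\left(3,16 \right)}}{4 \left(-7 - 7\right) + H} = \frac{\left(-7\right) 20 - 3}{4 \left(-7 - 7\right) - 55} = \frac{-140 - 3}{4 \left(-14\right) - 55} = - \frac{143}{-56 - 55} = - \frac{143}{-111} = \left(-143\right) \left(- \frac{1}{111}\right) = \frac{143}{111}$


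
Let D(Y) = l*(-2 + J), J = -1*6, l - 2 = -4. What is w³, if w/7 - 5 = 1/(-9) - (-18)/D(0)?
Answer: 27845678791/373248 ≈ 74604.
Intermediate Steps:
l = -2 (l = 2 - 4 = -2)
J = -6
D(Y) = 16 (D(Y) = -2*(-2 - 6) = -2*(-8) = 16)
w = 3031/72 (w = 35 + 7*(1/(-9) - (-18)/16) = 35 + 7*(-⅑ - (-18)/16) = 35 + 7*(-⅑ - 1*(-9/8)) = 35 + 7*(-⅑ + 9/8) = 35 + 7*(73/72) = 35 + 511/72 = 3031/72 ≈ 42.097)
w³ = (3031/72)³ = 27845678791/373248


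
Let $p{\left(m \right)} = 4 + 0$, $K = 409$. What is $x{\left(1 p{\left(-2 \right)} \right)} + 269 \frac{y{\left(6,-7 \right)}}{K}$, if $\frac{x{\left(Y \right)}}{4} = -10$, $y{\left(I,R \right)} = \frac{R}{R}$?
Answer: $- \frac{16091}{409} \approx -39.342$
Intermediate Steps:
$y{\left(I,R \right)} = 1$
$p{\left(m \right)} = 4$
$x{\left(Y \right)} = -40$ ($x{\left(Y \right)} = 4 \left(-10\right) = -40$)
$x{\left(1 p{\left(-2 \right)} \right)} + 269 \frac{y{\left(6,-7 \right)}}{K} = -40 + 269 \cdot 1 \cdot \frac{1}{409} = -40 + 269 \cdot \frac{1}{409} = -40 + \frac{269}{409} = - \frac{16091}{409}$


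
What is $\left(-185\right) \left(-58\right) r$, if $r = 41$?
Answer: $439930$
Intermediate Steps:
$\left(-185\right) \left(-58\right) r = \left(-185\right) \left(-58\right) 41 = 10730 \cdot 41 = 439930$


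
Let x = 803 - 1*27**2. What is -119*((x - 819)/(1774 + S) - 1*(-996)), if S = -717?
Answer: -17884459/151 ≈ -1.1844e+5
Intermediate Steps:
x = 74 (x = 803 - 1*729 = 803 - 729 = 74)
-119*((x - 819)/(1774 + S) - 1*(-996)) = -119*((74 - 819)/(1774 - 717) - 1*(-996)) = -119*(-745/1057 + 996) = -119*1052027/1057 = -17884459/151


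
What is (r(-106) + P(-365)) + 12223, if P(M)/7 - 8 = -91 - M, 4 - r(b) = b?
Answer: 14307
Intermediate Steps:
r(b) = 4 - b
P(M) = -581 - 7*M (P(M) = 56 + 7*(-91 - M) = 56 + (-637 - 7*M) = -581 - 7*M)
(r(-106) + P(-365)) + 12223 = ((4 - 1*(-106)) + (-581 - 7*(-365))) + 12223 = ((4 + 106) + (-581 + 2555)) + 12223 = (110 + 1974) + 12223 = 2084 + 12223 = 14307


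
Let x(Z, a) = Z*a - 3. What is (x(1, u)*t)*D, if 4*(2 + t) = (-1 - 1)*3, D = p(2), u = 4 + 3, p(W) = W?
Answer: -28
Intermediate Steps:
u = 7
D = 2
x(Z, a) = -3 + Z*a
t = -7/2 (t = -2 + ((-1 - 1)*3)/4 = -2 + (-2*3)/4 = -2 + (1/4)*(-6) = -2 - 3/2 = -7/2 ≈ -3.5000)
(x(1, u)*t)*D = ((-3 + 1*7)*(-7/2))*2 = ((-3 + 7)*(-7/2))*2 = (4*(-7/2))*2 = -14*2 = -28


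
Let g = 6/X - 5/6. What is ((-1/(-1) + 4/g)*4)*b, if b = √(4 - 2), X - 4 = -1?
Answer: 124*√2/7 ≈ 25.052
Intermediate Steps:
X = 3 (X = 4 - 1 = 3)
g = 7/6 (g = 6/3 - 5/6 = 6*(⅓) - 5*⅙ = 2 - ⅚ = 7/6 ≈ 1.1667)
b = √2 ≈ 1.4142
((-1/(-1) + 4/g)*4)*b = ((-1/(-1) + 4/(7/6))*4)*√2 = ((-1*(-1) + 4*(6/7))*4)*√2 = ((1 + 24/7)*4)*√2 = ((31/7)*4)*√2 = 124*√2/7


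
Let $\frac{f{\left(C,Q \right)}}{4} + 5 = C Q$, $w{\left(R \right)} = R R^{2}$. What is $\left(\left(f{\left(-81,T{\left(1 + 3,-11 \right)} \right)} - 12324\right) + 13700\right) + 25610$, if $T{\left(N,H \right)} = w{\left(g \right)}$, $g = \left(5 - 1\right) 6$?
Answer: $-4452010$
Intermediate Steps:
$g = 24$ ($g = 4 \cdot 6 = 24$)
$w{\left(R \right)} = R^{3}$
$T{\left(N,H \right)} = 13824$ ($T{\left(N,H \right)} = 24^{3} = 13824$)
$f{\left(C,Q \right)} = -20 + 4 C Q$
$\left(\left(f{\left(-81,T{\left(1 + 3,-11 \right)} \right)} - 12324\right) + 13700\right) + 25610 = \left(\left(\left(-20 + 4 \left(-81\right) 13824\right) - 12324\right) + 13700\right) + 25610 = \left(\left(\left(-20 - 4478976\right) - 12324\right) + 13700\right) + 25610 = \left(\left(-4478996 - 12324\right) + 13700\right) + 25610 = \left(-4491320 + 13700\right) + 25610 = -4477620 + 25610 = -4452010$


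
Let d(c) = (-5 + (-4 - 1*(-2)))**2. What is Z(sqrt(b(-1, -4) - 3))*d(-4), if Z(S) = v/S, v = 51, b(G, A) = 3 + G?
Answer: -2499*I ≈ -2499.0*I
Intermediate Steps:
Z(S) = 51/S
d(c) = 49 (d(c) = (-5 + (-4 + 2))**2 = (-5 - 2)**2 = (-7)**2 = 49)
Z(sqrt(b(-1, -4) - 3))*d(-4) = (51/(sqrt((3 - 1) - 3)))*49 = (51/(sqrt(2 - 3)))*49 = (51/(sqrt(-1)))*49 = (51/I)*49 = (51*(-I))*49 = -51*I*49 = -2499*I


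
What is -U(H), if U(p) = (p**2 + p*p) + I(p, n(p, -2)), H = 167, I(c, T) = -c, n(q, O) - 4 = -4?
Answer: -55611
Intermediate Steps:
n(q, O) = 0 (n(q, O) = 4 - 4 = 0)
U(p) = -p + 2*p**2 (U(p) = (p**2 + p*p) - p = (p**2 + p**2) - p = 2*p**2 - p = -p + 2*p**2)
-U(H) = -167*(-1 + 2*167) = -167*(-1 + 334) = -167*333 = -1*55611 = -55611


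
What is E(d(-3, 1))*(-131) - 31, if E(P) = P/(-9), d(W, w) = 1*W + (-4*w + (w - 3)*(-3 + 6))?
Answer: -1982/9 ≈ -220.22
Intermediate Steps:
d(W, w) = -9 + W - w (d(W, w) = W + (-4*w + (-3 + w)*3) = W + (-4*w + (-9 + 3*w)) = W + (-9 - w) = -9 + W - w)
E(P) = -P/9 (E(P) = P*(-⅑) = -P/9)
E(d(-3, 1))*(-131) - 31 = -(-9 - 3 - 1*1)/9*(-131) - 31 = -(-9 - 3 - 1)/9*(-131) - 31 = -⅑*(-13)*(-131) - 31 = (13/9)*(-131) - 31 = -1703/9 - 31 = -1982/9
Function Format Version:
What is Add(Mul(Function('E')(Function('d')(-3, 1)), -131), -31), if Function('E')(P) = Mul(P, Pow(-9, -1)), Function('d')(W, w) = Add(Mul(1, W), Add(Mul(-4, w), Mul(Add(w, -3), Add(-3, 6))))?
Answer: Rational(-1982, 9) ≈ -220.22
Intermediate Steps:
Function('d')(W, w) = Add(-9, W, Mul(-1, w)) (Function('d')(W, w) = Add(W, Add(Mul(-4, w), Mul(Add(-3, w), 3))) = Add(W, Add(Mul(-4, w), Add(-9, Mul(3, w)))) = Add(W, Add(-9, Mul(-1, w))) = Add(-9, W, Mul(-1, w)))
Function('E')(P) = Mul(Rational(-1, 9), P) (Function('E')(P) = Mul(P, Rational(-1, 9)) = Mul(Rational(-1, 9), P))
Add(Mul(Function('E')(Function('d')(-3, 1)), -131), -31) = Add(Mul(Mul(Rational(-1, 9), Add(-9, -3, Mul(-1, 1))), -131), -31) = Add(Mul(Mul(Rational(-1, 9), Add(-9, -3, -1)), -131), -31) = Add(Mul(Mul(Rational(-1, 9), -13), -131), -31) = Add(Mul(Rational(13, 9), -131), -31) = Add(Rational(-1703, 9), -31) = Rational(-1982, 9)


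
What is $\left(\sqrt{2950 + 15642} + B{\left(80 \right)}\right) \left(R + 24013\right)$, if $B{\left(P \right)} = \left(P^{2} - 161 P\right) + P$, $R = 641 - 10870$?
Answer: $-88217600 + 55136 \sqrt{1162} \approx -8.6338 \cdot 10^{7}$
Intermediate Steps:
$R = -10229$
$B{\left(P \right)} = P^{2} - 160 P$
$\left(\sqrt{2950 + 15642} + B{\left(80 \right)}\right) \left(R + 24013\right) = \left(\sqrt{2950 + 15642} + 80 \left(-160 + 80\right)\right) \left(-10229 + 24013\right) = \left(\sqrt{18592} + 80 \left(-80\right)\right) 13784 = \left(4 \sqrt{1162} - 6400\right) 13784 = \left(-6400 + 4 \sqrt{1162}\right) 13784 = -88217600 + 55136 \sqrt{1162}$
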